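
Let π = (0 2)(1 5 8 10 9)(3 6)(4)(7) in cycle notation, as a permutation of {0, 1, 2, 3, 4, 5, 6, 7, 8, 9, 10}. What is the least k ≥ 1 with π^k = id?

The disjoint cycles have lengths 5, 2, 2, 1, 1.
The order is lcm(5, 2, 2) = 10.

10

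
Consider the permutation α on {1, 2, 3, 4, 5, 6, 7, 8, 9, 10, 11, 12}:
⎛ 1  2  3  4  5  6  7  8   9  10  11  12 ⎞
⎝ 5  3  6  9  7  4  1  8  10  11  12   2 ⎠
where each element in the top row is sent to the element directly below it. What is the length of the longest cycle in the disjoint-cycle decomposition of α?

8

Decomposing into disjoint cycles gives (1 5 7)(2 3 6 4 9 10 11 12); the longest has length 8.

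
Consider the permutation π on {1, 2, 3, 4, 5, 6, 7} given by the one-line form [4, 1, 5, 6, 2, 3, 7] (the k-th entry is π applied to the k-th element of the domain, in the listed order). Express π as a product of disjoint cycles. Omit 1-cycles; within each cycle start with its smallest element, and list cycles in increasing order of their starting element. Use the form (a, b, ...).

(1, 4, 6, 3, 5, 2)

From 1: 1 → 4 → 6 → 3 → 5 → 2 → 1, closing the cycle (1, 4, 6, 3, 5, 2).
Repeating from the next unused element and collecting all non-trivial cycles gives (1, 4, 6, 3, 5, 2).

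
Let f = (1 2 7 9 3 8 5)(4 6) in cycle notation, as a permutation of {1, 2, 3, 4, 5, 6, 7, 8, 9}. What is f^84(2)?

2 lies in the 7-cycle (1 2 7 9 3 8 5).
Powers repeat with period 7 on this cycle, and 84 mod 7 = 0, so f^84(2) = f^0(2).
So f^84(2) = 2.

2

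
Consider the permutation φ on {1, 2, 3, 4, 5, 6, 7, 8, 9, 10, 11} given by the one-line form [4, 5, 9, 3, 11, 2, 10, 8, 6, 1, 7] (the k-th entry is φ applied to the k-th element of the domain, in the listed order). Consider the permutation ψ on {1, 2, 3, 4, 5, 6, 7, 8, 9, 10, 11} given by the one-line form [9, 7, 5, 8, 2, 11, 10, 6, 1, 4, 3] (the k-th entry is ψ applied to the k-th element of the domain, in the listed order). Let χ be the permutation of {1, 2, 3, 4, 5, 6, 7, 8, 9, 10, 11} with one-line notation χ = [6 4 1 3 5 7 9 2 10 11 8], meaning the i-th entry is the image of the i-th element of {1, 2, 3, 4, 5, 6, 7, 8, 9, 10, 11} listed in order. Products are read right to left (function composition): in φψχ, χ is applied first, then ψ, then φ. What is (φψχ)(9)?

3

Chase 9: χ(9) = 10; ψ(10) = 4; φ(4) = 3. Hence (φψχ)(9) = 3.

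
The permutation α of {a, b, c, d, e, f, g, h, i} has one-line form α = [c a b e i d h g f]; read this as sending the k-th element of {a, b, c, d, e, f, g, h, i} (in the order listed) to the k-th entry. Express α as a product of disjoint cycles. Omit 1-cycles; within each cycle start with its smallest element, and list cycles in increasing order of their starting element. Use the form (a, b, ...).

From a: a → c → b → a, closing the cycle (a, c, b).
Repeating from the next unused element and collecting all non-trivial cycles gives (a, c, b)(d, e, i, f)(g, h).

(a, c, b)(d, e, i, f)(g, h)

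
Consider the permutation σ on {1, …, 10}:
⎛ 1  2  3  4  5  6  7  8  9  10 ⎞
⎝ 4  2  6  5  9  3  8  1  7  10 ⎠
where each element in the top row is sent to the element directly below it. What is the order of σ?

Writing σ as disjoint cycles, the cycle lengths are 6, 2, 1, 1.
The order is lcm(6, 2) = 6.

6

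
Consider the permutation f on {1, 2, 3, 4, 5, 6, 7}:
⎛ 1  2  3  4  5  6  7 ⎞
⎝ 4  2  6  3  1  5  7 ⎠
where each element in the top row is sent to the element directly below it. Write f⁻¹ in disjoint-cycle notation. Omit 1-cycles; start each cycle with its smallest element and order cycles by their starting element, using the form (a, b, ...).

(1, 5, 6, 3, 4)

First write f in disjoint cycles: (1, 4, 3, 6, 5).
The inverse reverses every cycle; in canonical form, f⁻¹ = (1, 5, 6, 3, 4).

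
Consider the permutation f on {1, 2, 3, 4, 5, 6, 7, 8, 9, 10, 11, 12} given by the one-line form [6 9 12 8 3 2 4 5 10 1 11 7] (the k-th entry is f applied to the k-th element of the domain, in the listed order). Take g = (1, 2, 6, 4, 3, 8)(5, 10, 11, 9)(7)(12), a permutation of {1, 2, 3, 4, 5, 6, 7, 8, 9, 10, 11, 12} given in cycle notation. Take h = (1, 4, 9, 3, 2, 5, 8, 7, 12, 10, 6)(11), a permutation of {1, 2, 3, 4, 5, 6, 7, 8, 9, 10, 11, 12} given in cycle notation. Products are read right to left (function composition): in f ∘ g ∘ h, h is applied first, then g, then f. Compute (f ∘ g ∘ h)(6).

Chase 6: h(6) = 1; g(1) = 2; f(2) = 9. Hence (f ∘ g ∘ h)(6) = 9.

9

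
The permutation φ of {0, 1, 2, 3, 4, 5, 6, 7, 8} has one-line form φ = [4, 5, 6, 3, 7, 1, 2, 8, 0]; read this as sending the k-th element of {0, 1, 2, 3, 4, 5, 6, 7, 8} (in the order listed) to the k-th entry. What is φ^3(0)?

Tracing 0 → 4 → … returns to 0 after 4 steps, so 0 lies in a 4-cycle (0, 4, 7, 8).
Advancing 3 steps from 0: 0 → 4 → 7 → 8.

8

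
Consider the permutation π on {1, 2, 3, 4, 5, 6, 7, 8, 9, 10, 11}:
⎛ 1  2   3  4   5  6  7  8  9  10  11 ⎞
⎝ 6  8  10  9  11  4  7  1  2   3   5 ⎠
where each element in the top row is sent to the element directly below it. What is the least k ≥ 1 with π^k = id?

6

Decomposing into disjoint cycles gives cycle lengths 6, 2, 2, 1.
The order is lcm(6, 2, 2) = 6.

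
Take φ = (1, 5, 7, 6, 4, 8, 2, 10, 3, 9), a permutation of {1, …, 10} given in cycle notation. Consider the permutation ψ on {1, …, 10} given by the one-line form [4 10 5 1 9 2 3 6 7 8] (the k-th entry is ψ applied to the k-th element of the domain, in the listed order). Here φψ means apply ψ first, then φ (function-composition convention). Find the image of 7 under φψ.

9

ψ(7) = 3, then φ(3) = 9; composing gives (φψ)(7) = 9.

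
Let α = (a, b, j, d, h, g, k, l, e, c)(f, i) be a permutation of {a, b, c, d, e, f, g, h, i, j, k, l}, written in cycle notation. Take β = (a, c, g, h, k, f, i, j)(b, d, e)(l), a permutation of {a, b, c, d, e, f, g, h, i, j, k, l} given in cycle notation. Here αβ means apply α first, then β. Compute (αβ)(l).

(αβ)(l) = β(α(l)). α(l) = e, then β(e) = b. So (αβ)(l) = b.

b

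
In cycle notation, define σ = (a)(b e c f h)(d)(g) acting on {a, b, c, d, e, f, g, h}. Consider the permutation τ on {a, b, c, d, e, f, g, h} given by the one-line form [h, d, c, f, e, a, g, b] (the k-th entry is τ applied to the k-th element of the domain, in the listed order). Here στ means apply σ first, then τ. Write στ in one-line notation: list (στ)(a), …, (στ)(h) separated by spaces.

For each element, apply σ then τ: a → a → h; b → e → e; c → f → a; d → d → f; e → c → c; f → h → b; g → g → g; h → b → d.
So στ in one-line form is h e a f c b g d.

h e a f c b g d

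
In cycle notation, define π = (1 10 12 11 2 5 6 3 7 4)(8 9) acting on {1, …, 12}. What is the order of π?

10

The cycle type of π is (10, 2).
The order is lcm(10, 2) = 10.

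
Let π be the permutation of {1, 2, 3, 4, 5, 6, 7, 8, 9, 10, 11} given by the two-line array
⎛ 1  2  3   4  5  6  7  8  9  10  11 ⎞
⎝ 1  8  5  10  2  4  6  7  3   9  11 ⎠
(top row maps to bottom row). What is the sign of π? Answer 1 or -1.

In disjoint-cycle form the cycle lengths are 9, 1, 1.
A cycle is odd iff its length is even; π has 0 even-length cycles, so sgn(π) = (−1)^0 and π is even.

1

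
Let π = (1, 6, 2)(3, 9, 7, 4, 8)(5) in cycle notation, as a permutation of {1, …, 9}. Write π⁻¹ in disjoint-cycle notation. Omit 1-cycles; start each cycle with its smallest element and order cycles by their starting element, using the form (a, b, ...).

(1, 2, 6)(3, 8, 4, 7, 9)

If π sends a → b within a cycle, π⁻¹ sends b → a; equivalently, reverse each cycle.
After reversing and putting each cycle's least element first, π⁻¹ = (1, 2, 6)(3, 8, 4, 7, 9).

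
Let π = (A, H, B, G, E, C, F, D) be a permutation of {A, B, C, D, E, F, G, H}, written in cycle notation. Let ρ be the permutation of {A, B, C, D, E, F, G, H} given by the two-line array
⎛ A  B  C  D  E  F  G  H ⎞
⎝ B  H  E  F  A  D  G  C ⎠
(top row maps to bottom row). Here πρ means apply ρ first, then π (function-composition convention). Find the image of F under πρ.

ρ(F) = D, then π(D) = A; composing gives (πρ)(F) = A.

A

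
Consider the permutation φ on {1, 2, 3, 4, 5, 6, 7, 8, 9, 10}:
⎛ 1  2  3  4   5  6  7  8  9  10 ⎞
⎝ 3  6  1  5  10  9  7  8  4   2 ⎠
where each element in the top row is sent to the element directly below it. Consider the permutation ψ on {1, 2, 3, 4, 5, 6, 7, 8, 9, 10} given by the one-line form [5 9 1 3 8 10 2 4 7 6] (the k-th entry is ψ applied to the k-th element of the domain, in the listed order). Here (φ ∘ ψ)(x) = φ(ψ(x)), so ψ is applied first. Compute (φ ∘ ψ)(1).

(φ ∘ ψ)(1) = φ(ψ(1)). ψ(1) = 5, then φ(5) = 10. So (φ ∘ ψ)(1) = 10.

10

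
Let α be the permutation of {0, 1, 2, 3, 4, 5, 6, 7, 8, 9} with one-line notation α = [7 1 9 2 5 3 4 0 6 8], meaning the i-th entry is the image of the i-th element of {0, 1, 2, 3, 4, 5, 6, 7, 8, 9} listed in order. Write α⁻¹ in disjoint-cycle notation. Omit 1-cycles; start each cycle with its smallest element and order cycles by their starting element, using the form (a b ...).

(0 7)(2 3 5 4 6 8 9)

First write α in disjoint cycles: (0 7)(2 9 8 6 4 5 3).
The inverse reverses every cycle; in canonical form, α⁻¹ = (0 7)(2 3 5 4 6 8 9).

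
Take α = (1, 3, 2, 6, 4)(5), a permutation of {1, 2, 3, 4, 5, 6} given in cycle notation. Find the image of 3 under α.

Within (1, 3, 2, 6, 4), 3 ↦ 2.

2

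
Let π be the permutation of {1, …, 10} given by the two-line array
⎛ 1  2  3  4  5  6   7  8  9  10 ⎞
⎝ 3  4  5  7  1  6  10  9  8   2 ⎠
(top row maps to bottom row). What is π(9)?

8

The entry below 9 in the array is 8, so π(9) = 8.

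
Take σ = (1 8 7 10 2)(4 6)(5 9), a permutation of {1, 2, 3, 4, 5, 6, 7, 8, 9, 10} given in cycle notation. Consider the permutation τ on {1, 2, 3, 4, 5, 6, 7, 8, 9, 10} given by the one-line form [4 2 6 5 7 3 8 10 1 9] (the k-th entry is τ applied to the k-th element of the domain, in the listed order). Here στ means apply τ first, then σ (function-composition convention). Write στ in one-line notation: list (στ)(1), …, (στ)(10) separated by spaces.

6 1 4 9 10 3 7 2 8 5

(στ)(x) = σ(τ(x)). Computing each image: σ(τ(1)) = σ(4) = 6, σ(τ(2)) = σ(2) = 1, σ(τ(3)) = σ(6) = 4, σ(τ(4)) = σ(5) = 9, σ(τ(5)) = σ(7) = 10, σ(τ(6)) = σ(3) = 3, σ(τ(7)) = σ(8) = 7, σ(τ(8)) = σ(10) = 2, σ(τ(9)) = σ(1) = 8, σ(τ(10)) = σ(9) = 5.
Hence στ = [6 1 4 9 10 3 7 2 8 5].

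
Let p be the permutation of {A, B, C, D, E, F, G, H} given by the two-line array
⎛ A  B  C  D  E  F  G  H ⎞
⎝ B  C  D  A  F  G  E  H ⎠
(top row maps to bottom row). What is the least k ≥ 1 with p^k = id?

Writing p as disjoint cycles, the cycle lengths are 4, 3, 1.
The order of p is the least common multiple of its cycle lengths: lcm(4, 3) = 12.

12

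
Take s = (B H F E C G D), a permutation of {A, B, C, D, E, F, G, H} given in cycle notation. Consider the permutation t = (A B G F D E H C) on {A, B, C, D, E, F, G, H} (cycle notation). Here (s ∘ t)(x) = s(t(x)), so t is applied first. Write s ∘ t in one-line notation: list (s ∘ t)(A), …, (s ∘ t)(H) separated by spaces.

(s ∘ t)(x) = s(t(x)). Computing each image: s(t(A)) = s(B) = H, s(t(B)) = s(G) = D, s(t(C)) = s(A) = A, s(t(D)) = s(E) = C, s(t(E)) = s(H) = F, s(t(F)) = s(D) = B, s(t(G)) = s(F) = E, s(t(H)) = s(C) = G.
Hence s ∘ t = [H D A C F B E G].

H D A C F B E G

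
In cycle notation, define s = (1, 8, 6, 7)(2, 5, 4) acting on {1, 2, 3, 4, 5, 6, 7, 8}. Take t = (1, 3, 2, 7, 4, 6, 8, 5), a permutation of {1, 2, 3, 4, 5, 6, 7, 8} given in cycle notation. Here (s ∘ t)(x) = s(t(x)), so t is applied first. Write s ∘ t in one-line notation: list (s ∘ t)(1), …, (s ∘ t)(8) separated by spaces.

3 1 5 7 8 6 2 4

Chase each element through t then s: 1 → 3 → 3; 2 → 7 → 1; 3 → 2 → 5; 4 → 6 → 7; 5 → 1 → 8; 6 → 8 → 6; 7 → 4 → 2; 8 → 5 → 4.
So s ∘ t in one-line form is 3 1 5 7 8 6 2 4.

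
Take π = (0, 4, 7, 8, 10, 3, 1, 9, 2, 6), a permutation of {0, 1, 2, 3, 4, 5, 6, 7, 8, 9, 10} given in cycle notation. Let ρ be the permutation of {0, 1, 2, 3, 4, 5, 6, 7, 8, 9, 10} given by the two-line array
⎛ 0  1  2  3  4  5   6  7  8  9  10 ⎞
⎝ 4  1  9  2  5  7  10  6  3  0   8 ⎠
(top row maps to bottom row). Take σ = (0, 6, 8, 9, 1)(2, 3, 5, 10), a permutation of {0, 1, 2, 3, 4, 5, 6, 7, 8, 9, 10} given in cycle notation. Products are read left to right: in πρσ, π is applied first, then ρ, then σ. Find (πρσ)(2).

Apply the permutations in order: π(2) = 6, then ρ(6) = 10, then σ(10) = 2. So (πρσ)(2) = 2.

2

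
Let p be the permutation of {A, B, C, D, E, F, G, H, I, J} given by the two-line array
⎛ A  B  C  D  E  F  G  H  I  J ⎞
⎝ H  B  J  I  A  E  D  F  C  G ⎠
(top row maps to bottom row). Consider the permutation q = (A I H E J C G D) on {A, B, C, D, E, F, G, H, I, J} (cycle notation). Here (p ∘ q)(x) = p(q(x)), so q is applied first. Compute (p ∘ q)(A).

q(A) = I, then p(I) = C; composing gives (p ∘ q)(A) = C.

C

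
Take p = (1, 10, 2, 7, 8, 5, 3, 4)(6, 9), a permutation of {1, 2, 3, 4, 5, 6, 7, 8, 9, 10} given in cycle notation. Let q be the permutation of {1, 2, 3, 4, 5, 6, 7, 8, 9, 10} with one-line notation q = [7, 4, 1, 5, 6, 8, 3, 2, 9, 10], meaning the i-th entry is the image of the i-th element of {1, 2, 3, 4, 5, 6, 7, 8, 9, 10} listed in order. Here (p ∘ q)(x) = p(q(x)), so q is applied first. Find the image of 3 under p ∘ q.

q(3) = 1, then p(1) = 10; composing gives (p ∘ q)(3) = 10.

10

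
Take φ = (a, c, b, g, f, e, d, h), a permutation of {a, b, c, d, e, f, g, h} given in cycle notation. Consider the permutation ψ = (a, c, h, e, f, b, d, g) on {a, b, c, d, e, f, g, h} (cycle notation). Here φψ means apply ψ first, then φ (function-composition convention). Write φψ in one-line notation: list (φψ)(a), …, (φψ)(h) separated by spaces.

b h a f e g c d

Chase each element through ψ then φ: a → c → b; b → d → h; c → h → a; d → g → f; e → f → e; f → b → g; g → a → c; h → e → d.
So φψ in one-line form is b h a f e g c d.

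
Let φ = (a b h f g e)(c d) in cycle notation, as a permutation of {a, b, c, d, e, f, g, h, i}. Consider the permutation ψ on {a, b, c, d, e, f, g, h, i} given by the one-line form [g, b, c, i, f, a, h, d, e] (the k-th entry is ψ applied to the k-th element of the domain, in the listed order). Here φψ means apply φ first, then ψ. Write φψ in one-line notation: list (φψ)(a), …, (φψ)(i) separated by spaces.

b d i c g h f a e

(φψ)(x) = ψ(φ(x)). Computing each image: ψ(φ(a)) = ψ(b) = b, ψ(φ(b)) = ψ(h) = d, ψ(φ(c)) = ψ(d) = i, ψ(φ(d)) = ψ(c) = c, ψ(φ(e)) = ψ(a) = g, ψ(φ(f)) = ψ(g) = h, ψ(φ(g)) = ψ(e) = f, ψ(φ(h)) = ψ(f) = a, ψ(φ(i)) = ψ(i) = e.
Hence φψ = [b d i c g h f a e].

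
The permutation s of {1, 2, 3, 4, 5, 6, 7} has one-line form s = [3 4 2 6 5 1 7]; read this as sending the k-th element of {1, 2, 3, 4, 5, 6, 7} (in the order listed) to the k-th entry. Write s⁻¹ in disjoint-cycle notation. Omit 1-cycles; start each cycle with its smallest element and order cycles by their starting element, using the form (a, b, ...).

(1, 6, 4, 2, 3)

First write s in disjoint cycles: (1, 3, 2, 4, 6).
Reversing each cycle (and rotating so the smallest element leads) gives s⁻¹ = (1, 6, 4, 2, 3).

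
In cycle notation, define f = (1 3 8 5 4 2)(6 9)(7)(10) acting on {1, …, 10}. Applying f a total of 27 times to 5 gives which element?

5 lies in the 6-cycle (1 3 8 5 4 2).
Since the cycle has length 6, f^27 acts on it the same as f^3 (27 mod 6 = 3).
Advancing 3 steps from 5: 5 → 4 → 2 → 1.

1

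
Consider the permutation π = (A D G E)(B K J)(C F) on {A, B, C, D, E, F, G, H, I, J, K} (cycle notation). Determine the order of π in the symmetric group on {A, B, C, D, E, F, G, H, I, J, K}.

The cycle type of π is (4, 3, 2, 1, 1).
Since disjoint cycles commute, ord(π) = lcm(4, 3, 2) = 12.

12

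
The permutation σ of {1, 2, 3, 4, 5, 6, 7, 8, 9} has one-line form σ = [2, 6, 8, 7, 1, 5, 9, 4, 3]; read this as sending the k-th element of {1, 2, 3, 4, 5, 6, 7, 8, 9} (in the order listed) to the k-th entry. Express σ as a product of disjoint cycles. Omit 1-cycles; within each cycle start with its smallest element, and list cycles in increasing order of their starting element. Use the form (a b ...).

Start at 1 and follow images: 1 → 2 → 6 → 5 → 1, giving the cycle (1 2 6 5).
Continuing from each remaining unvisited element yields (1 2 6 5)(3 8 4 7 9).

(1 2 6 5)(3 8 4 7 9)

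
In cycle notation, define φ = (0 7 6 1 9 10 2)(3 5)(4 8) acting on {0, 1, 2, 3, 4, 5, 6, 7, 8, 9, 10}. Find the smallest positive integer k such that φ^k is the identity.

14

The cycle type of φ is (7, 2, 2).
The order of φ is the least common multiple of its cycle lengths: lcm(7, 2, 2) = 14.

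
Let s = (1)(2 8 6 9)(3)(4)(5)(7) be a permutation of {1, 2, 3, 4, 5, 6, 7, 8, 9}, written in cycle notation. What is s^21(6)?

9

6 lies in the 4-cycle (2 8 6 9).
Since the cycle has length 4, s^21 acts on it the same as s^1 (21 mod 4 = 1).
Advancing 1 step from 6: 6 → 9.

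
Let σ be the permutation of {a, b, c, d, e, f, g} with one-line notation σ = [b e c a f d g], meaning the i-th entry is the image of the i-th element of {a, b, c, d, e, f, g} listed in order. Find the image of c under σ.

c

c is element number 3 of the domain, and entry number 3 of the one-line form is c, so σ(c) = c.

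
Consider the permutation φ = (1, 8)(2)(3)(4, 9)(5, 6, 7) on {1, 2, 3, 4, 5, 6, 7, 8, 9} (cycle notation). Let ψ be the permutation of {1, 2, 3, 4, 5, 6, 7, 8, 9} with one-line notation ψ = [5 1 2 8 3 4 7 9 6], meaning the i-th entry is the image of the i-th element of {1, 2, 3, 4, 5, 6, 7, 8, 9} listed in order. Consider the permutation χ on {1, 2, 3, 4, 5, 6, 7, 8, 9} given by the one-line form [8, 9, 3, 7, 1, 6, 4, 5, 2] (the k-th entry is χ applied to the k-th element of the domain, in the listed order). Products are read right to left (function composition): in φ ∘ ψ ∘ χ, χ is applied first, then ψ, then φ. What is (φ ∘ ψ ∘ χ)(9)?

(φ ∘ ψ ∘ χ)(9) = φ(ψ(χ(9))). χ(9) = 2, then ψ(2) = 1, then φ(1) = 8, so the result is 8.

8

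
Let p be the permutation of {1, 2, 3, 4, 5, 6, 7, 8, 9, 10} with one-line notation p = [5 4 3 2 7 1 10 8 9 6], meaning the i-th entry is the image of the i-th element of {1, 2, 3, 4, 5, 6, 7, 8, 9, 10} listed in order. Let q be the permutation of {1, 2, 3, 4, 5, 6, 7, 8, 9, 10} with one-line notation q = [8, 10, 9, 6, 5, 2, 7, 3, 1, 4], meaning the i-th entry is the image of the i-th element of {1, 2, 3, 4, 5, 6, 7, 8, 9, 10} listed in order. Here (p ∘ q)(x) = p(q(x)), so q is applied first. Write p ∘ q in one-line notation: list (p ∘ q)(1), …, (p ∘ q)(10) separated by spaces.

8 6 9 1 7 4 10 3 5 2

For each element, apply q then p: 1 → 8 → 8; 2 → 10 → 6; 3 → 9 → 9; 4 → 6 → 1; 5 → 5 → 7; 6 → 2 → 4; 7 → 7 → 10; 8 → 3 → 3; 9 → 1 → 5; 10 → 4 → 2.
Collecting the images, p ∘ q = [8 6 9 1 7 4 10 3 5 2].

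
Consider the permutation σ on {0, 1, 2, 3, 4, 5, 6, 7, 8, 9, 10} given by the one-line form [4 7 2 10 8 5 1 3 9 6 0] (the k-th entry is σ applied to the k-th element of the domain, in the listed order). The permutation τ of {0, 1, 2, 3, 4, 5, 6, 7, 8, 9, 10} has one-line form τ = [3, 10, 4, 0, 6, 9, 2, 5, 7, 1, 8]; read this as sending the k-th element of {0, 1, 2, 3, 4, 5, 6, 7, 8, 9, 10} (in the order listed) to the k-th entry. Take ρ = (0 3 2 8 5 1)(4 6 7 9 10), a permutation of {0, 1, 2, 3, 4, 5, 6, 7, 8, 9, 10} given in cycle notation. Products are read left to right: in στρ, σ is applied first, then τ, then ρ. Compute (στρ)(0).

Chase 0: σ(0) = 4; τ(4) = 6; ρ(6) = 7. Hence (στρ)(0) = 7.

7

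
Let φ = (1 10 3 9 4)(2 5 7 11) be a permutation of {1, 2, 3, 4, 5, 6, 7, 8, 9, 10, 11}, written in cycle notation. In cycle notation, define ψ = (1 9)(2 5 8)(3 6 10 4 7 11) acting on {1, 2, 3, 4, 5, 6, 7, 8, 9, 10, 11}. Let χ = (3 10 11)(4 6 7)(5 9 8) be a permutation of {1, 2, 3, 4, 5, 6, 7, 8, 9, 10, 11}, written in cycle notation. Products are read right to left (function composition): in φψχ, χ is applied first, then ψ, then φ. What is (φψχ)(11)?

Apply the permutations in order: χ(11) = 3, then ψ(3) = 6, then φ(6) = 6. So (φψχ)(11) = 6.

6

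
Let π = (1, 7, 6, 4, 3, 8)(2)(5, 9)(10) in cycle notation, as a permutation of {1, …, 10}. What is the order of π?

The cycle type of π is (6, 2, 1, 1).
The order of π is the least common multiple of its cycle lengths: lcm(6, 2) = 6.

6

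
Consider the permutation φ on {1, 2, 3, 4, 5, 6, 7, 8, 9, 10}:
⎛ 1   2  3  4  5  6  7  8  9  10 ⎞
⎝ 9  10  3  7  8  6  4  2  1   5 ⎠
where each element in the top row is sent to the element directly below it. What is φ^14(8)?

10

Tracing 8 → 2 → … returns to 8 after 4 steps, so 8 lies in a 4-cycle (2 10 5 8).
Powers repeat with period 4 on this cycle, and 14 mod 4 = 2, so φ^14(8) = φ^2(8).
Advancing 2 steps from 8: 8 → 2 → 10.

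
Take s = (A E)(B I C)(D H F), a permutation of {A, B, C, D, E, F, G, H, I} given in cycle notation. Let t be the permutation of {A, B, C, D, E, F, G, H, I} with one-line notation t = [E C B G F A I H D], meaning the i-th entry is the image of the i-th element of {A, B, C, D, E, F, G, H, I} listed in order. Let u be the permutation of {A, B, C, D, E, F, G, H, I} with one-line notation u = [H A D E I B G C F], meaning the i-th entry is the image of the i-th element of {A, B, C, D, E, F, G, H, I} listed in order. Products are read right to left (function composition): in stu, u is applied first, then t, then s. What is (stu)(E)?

H

(stu)(E) = s(t(u(E))). u(E) = I, then t(I) = D, then s(D) = H, so the result is H.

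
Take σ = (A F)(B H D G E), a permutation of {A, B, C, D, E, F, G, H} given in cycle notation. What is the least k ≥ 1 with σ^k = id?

10

The disjoint cycles have lengths 5, 2, 1.
The order is lcm(5, 2) = 10.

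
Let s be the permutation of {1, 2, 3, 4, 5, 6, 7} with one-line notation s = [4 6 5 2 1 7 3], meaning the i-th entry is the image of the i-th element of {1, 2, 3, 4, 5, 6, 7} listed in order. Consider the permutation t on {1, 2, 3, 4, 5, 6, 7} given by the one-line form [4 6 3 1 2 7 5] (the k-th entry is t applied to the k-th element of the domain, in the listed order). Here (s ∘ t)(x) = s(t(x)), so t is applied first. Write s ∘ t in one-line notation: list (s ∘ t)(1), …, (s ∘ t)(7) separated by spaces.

(s ∘ t)(x) = s(t(x)). Computing each image: s(t(1)) = s(4) = 2, s(t(2)) = s(6) = 7, s(t(3)) = s(3) = 5, s(t(4)) = s(1) = 4, s(t(5)) = s(2) = 6, s(t(6)) = s(7) = 3, s(t(7)) = s(5) = 1.
Hence s ∘ t = [2 7 5 4 6 3 1].

2 7 5 4 6 3 1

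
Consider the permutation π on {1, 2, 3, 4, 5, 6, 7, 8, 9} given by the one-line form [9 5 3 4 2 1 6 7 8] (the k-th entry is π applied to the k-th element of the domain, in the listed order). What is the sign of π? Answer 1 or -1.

-1

In disjoint-cycle form the cycle lengths are 5, 2, 1, 1.
A cycle is odd iff its length is even; π has 1 even-length cycle, so sgn(π) = (−1)^1 and π is odd.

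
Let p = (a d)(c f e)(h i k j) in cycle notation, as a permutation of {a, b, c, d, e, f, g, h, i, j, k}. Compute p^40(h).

h

h lies in the 4-cycle (h i k j).
Since the cycle has length 4, p^40 acts on it the same as p^0 (40 mod 4 = 0).
So p^40(h) = h.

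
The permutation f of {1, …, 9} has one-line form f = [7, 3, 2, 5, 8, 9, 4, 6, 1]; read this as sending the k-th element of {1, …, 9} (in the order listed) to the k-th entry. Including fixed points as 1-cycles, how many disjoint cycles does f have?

2

The cycle decomposition is (1 7 4 5 8 6 9)(2 3), which has 2 cycles (counting 1-cycles).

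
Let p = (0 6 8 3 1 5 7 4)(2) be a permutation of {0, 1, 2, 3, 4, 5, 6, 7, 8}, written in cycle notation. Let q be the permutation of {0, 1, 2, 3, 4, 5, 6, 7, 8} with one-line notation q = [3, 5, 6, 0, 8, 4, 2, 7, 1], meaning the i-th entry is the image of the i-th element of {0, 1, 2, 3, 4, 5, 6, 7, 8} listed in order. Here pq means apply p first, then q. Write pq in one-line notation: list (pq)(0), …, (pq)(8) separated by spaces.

(pq)(x) = q(p(x)). Computing each image: q(p(0)) = q(6) = 2, q(p(1)) = q(5) = 4, q(p(2)) = q(2) = 6, q(p(3)) = q(1) = 5, q(p(4)) = q(0) = 3, q(p(5)) = q(7) = 7, q(p(6)) = q(8) = 1, q(p(7)) = q(4) = 8, q(p(8)) = q(3) = 0.
Hence pq = [2 4 6 5 3 7 1 8 0].

2 4 6 5 3 7 1 8 0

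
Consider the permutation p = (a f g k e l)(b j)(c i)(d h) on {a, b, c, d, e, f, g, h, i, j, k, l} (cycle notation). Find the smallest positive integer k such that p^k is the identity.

The cycle type of p is (6, 2, 2, 2).
The order of p is the least common multiple of its cycle lengths: lcm(6, 2, 2, 2) = 6.

6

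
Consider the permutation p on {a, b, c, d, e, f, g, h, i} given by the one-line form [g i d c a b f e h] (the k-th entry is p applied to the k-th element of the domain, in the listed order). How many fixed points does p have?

No element satisfies p(x) = x, so there are 0 fixed points.

0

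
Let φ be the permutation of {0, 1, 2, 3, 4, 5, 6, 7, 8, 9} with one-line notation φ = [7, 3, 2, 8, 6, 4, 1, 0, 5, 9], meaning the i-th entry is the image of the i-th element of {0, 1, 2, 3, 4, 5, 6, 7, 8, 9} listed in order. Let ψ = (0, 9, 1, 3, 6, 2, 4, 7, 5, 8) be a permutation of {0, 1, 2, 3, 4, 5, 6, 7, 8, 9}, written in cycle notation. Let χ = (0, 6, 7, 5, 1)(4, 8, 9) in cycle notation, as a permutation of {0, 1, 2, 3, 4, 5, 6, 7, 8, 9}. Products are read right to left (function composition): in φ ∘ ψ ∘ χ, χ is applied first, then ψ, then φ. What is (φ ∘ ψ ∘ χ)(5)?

(φ ∘ ψ ∘ χ)(5) = φ(ψ(χ(5))). χ(5) = 1, then ψ(1) = 3, then φ(3) = 8, so the result is 8.

8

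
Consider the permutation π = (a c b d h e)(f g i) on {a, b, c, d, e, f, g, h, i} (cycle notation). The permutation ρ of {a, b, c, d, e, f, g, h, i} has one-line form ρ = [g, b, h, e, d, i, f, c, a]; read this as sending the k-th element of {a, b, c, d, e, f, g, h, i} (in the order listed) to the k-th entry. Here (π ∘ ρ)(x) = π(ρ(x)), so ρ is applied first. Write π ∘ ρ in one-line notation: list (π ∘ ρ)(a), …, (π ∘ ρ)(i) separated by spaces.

(π ∘ ρ)(x) = π(ρ(x)). Computing each image: π(ρ(a)) = π(g) = i, π(ρ(b)) = π(b) = d, π(ρ(c)) = π(h) = e, π(ρ(d)) = π(e) = a, π(ρ(e)) = π(d) = h, π(ρ(f)) = π(i) = f, π(ρ(g)) = π(f) = g, π(ρ(h)) = π(c) = b, π(ρ(i)) = π(a) = c.
Hence π ∘ ρ = [i d e a h f g b c].

i d e a h f g b c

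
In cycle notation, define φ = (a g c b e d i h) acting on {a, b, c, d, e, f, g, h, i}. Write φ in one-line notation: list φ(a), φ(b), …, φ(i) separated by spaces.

g e b i d f c a h

Reading each image from the cycles: a→g, b→e, c→b, d→i, e→d, f→f, g→c, h→a, i→h.
Listing these in domain order gives g e b i d f c a h.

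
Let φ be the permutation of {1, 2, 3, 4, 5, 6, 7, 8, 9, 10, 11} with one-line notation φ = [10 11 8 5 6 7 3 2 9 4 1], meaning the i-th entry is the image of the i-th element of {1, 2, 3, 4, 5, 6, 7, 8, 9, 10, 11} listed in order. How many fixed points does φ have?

1

The fixed points (elements with φ(x) = x) are {9}, so there is 1.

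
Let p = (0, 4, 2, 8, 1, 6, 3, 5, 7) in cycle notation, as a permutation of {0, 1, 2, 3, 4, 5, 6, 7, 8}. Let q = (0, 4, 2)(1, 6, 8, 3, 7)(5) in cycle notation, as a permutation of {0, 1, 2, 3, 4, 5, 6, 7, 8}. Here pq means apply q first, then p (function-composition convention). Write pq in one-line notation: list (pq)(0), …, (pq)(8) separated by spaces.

Chase each element through q then p: 0 → 4 → 2; 1 → 6 → 3; 2 → 0 → 4; 3 → 7 → 0; 4 → 2 → 8; 5 → 5 → 7; 6 → 8 → 1; 7 → 1 → 6; 8 → 3 → 5.
So pq in one-line form is 2 3 4 0 8 7 1 6 5.

2 3 4 0 8 7 1 6 5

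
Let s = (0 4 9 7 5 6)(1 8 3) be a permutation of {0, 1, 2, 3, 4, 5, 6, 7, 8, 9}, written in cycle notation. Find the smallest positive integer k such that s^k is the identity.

6

The cycle type of s is (6, 3, 1).
Since disjoint cycles commute, ord(s) = lcm(6, 3) = 6.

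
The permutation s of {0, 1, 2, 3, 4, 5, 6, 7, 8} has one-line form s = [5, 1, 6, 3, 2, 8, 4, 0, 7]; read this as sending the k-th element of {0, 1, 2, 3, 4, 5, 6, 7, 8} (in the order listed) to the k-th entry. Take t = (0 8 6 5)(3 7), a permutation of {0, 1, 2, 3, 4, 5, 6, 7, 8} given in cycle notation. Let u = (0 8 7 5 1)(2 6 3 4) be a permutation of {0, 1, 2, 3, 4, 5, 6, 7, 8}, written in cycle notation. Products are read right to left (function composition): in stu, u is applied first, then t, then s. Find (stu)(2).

8

Chase 2: u(2) = 6; t(6) = 5; s(5) = 8. Hence (stu)(2) = 8.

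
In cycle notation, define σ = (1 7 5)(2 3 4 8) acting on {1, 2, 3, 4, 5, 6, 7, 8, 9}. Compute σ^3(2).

2 lies in the 4-cycle (2 3 4 8).
Advancing 3 steps from 2: 2 → 3 → 4 → 8.

8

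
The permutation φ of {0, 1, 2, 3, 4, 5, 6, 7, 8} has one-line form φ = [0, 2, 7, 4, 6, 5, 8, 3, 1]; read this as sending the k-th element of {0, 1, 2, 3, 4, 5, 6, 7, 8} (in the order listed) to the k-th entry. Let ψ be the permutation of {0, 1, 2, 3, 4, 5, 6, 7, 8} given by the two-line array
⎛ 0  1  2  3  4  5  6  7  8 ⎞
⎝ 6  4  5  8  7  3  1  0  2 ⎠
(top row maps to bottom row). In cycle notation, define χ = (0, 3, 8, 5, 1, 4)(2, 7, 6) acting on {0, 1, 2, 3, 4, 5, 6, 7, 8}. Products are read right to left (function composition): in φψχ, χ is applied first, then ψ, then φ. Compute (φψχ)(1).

(φψχ)(1) = φ(ψ(χ(1))). χ(1) = 4, then ψ(4) = 7, then φ(7) = 3, so the result is 3.

3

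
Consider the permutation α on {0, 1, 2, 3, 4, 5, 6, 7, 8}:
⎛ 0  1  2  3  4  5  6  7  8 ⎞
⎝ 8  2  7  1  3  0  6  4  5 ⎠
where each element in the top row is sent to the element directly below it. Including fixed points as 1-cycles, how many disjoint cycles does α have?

The cycle decomposition is (0 8 5)(1 2 7 4 3)(6), which has 3 cycles (counting 1-cycles).

3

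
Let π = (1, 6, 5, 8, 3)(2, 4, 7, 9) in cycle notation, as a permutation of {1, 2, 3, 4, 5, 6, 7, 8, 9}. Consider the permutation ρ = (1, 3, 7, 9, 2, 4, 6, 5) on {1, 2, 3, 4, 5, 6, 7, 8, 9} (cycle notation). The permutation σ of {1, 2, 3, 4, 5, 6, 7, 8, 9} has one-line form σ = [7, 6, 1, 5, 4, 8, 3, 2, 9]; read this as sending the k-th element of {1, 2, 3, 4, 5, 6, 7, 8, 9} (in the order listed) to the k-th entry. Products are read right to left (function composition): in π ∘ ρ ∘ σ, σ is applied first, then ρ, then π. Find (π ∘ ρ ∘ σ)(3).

1

Apply the permutations in order: σ(3) = 1, then ρ(1) = 3, then π(3) = 1. So (π ∘ ρ ∘ σ)(3) = 1.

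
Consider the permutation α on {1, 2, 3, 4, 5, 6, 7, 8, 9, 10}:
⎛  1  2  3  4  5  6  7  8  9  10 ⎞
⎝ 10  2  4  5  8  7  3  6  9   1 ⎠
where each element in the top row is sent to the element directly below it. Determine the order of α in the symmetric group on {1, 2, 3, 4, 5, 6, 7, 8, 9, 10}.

The disjoint-cycle form of α has cycle lengths 6, 2, 1, 1.
The order is lcm(6, 2) = 6.

6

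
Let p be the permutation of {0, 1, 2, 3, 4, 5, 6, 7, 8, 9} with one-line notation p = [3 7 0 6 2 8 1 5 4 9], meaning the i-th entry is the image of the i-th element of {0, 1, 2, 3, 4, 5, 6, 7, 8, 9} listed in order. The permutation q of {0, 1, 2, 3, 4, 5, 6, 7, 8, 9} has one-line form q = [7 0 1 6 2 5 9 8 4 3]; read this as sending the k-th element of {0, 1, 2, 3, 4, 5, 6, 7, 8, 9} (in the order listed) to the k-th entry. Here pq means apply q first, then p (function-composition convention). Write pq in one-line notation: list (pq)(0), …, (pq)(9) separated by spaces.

5 3 7 1 0 8 9 4 2 6

(pq)(x) = p(q(x)). Computing each image: p(q(0)) = p(7) = 5, p(q(1)) = p(0) = 3, p(q(2)) = p(1) = 7, p(q(3)) = p(6) = 1, p(q(4)) = p(2) = 0, p(q(5)) = p(5) = 8, p(q(6)) = p(9) = 9, p(q(7)) = p(8) = 4, p(q(8)) = p(4) = 2, p(q(9)) = p(3) = 6.
Hence pq = [5 3 7 1 0 8 9 4 2 6].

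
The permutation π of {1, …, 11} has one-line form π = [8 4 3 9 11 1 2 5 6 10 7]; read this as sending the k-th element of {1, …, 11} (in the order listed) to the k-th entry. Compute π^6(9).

Tracing 9 → 6 → … returns to 9 after 9 steps, so 9 lies in a 9-cycle (1 8 5 11 7 2 4 9 6).
Stepping 6 places around the cycle: 9 → 6 → 1 → 8 → 5 → 11 → 7.

7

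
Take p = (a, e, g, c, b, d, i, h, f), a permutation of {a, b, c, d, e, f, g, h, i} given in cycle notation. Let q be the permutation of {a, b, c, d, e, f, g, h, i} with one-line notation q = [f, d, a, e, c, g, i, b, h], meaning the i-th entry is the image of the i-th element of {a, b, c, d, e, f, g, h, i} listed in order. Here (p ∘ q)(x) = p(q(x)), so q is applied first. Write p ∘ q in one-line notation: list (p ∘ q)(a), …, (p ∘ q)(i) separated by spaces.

a i e g b c h d f

(p ∘ q)(x) = p(q(x)). Computing each image: p(q(a)) = p(f) = a, p(q(b)) = p(d) = i, p(q(c)) = p(a) = e, p(q(d)) = p(e) = g, p(q(e)) = p(c) = b, p(q(f)) = p(g) = c, p(q(g)) = p(i) = h, p(q(h)) = p(b) = d, p(q(i)) = p(h) = f.
Hence p ∘ q = [a i e g b c h d f].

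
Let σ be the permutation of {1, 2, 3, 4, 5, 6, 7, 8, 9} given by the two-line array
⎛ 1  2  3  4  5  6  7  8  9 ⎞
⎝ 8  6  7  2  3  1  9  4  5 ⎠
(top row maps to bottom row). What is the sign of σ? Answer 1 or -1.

-1

In disjoint-cycle form the cycle lengths are 5, 4.
A cycle of length ℓ contributes ℓ−1 transpositions, so σ is a product of 4 + 3 = 7 transpositions — odd.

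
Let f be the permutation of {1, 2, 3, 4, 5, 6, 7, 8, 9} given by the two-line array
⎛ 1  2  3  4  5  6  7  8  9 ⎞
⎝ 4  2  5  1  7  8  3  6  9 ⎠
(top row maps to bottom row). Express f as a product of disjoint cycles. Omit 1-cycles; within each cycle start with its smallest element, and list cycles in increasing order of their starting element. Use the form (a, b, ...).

(1, 4)(3, 5, 7)(6, 8)

Start at 1 and follow images: 1 → 4 → 1, giving the cycle (1, 4).
Continuing from each remaining unvisited element yields (1, 4)(3, 5, 7)(6, 8).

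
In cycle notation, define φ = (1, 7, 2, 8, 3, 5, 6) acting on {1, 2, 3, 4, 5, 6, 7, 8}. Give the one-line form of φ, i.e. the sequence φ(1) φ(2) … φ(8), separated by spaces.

Image by image: 1↦7, 2↦8, 3↦5, 4↦4, 5↦6, 6↦1, 7↦2, 8↦3.
So the one-line form is 7 8 5 4 6 1 2 3.

7 8 5 4 6 1 2 3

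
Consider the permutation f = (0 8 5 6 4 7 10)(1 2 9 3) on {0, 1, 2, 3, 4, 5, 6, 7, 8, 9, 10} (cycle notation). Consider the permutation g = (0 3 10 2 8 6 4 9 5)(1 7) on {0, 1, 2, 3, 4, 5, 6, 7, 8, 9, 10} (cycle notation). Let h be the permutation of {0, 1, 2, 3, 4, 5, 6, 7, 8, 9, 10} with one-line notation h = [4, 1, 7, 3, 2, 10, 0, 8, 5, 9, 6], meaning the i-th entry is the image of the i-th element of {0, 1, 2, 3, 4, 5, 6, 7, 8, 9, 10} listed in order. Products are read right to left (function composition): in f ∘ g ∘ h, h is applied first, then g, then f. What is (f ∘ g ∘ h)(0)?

3

Chase 0: h(0) = 4; g(4) = 9; f(9) = 3. Hence (f ∘ g ∘ h)(0) = 3.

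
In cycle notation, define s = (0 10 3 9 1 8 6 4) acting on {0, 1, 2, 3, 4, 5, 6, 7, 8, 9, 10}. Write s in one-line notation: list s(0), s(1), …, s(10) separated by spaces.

Each element maps to the next entry in its cycle (wrapping to the front): 0↦10, 1↦8, 2↦2, 3↦9, 4↦0, 5↦5, 6↦4, 7↦7, 8↦6, 9↦1, 10↦3.
Listing these in domain order gives 10 8 2 9 0 5 4 7 6 1 3.

10 8 2 9 0 5 4 7 6 1 3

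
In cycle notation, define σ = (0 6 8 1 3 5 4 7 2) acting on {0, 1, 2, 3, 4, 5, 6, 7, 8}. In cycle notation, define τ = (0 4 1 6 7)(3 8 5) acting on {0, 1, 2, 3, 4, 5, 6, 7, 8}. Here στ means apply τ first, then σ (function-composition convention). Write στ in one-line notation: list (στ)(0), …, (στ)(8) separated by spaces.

7 8 0 1 3 5 2 6 4

For each element, apply τ then σ: 0 → 4 → 7; 1 → 6 → 8; 2 → 2 → 0; 3 → 8 → 1; 4 → 1 → 3; 5 → 3 → 5; 6 → 7 → 2; 7 → 0 → 6; 8 → 5 → 4.
Collecting the images, στ = [7 8 0 1 3 5 2 6 4].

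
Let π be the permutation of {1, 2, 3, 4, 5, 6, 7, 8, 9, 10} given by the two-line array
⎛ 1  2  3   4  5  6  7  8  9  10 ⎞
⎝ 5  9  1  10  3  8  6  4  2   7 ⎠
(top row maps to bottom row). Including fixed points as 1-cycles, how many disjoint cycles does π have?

The cycle decomposition is (1 5 3)(2 9)(4 10 7 6 8), which has 3 cycles (counting 1-cycles).

3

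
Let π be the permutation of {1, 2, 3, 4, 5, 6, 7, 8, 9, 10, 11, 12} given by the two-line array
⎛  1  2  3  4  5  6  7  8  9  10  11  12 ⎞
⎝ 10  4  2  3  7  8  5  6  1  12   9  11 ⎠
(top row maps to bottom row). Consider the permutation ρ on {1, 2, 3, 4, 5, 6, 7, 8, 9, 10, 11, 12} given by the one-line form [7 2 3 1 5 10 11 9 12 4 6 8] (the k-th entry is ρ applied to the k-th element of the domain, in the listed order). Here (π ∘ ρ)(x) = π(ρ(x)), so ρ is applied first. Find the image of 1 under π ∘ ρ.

5

ρ(1) = 7, then π(7) = 5; composing gives (π ∘ ρ)(1) = 5.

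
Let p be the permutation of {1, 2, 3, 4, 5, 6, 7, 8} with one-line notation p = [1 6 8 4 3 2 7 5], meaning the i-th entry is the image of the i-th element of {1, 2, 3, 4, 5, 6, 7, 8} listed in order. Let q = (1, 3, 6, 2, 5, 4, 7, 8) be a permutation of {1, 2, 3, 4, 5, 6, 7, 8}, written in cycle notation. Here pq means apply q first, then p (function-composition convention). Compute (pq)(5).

First apply q: q(5) = 4, then p(4) = 4. Thus (pq)(5) = 4.

4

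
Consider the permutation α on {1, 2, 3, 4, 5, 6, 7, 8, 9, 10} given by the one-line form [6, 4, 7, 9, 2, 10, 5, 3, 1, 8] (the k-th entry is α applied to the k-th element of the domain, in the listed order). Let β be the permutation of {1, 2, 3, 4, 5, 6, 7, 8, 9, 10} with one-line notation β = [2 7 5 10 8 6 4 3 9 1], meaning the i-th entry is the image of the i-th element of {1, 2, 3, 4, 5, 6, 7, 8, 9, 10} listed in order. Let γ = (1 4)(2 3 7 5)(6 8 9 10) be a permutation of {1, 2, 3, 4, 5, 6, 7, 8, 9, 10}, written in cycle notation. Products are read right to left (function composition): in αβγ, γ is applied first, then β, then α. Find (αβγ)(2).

2

Chase 2: γ(2) = 3; β(3) = 5; α(5) = 2. Hence (αβγ)(2) = 2.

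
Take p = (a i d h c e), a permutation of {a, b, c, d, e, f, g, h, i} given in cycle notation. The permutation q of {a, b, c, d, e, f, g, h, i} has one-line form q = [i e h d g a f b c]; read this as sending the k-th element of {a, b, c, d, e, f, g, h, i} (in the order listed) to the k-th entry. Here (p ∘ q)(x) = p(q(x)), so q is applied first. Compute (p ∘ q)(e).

q(e) = g, then p(g) = g; composing gives (p ∘ q)(e) = g.

g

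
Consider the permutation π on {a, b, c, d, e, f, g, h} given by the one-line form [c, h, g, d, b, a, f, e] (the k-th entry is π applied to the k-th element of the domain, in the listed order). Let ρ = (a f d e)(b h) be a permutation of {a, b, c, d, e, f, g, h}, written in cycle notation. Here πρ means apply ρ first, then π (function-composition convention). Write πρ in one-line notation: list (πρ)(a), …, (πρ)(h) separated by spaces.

(πρ)(x) = π(ρ(x)). Computing each image: π(ρ(a)) = π(f) = a, π(ρ(b)) = π(h) = e, π(ρ(c)) = π(c) = g, π(ρ(d)) = π(e) = b, π(ρ(e)) = π(a) = c, π(ρ(f)) = π(d) = d, π(ρ(g)) = π(g) = f, π(ρ(h)) = π(b) = h.
Hence πρ = [a e g b c d f h].

a e g b c d f h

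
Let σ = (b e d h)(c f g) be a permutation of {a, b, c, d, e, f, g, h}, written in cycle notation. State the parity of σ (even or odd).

odd

The cycle lengths are 4, 3, 1.
A cycle of length ℓ contributes ℓ−1 transpositions, so σ is a product of 3 + 2 = 5 transpositions — odd.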